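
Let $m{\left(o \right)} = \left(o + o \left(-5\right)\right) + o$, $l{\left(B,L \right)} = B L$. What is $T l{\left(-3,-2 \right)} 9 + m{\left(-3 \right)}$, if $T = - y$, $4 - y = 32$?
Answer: $1521$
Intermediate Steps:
$y = -28$ ($y = 4 - 32 = -28$)
$T = 28$ ($T = \left(-1\right) \left(-28\right) = 28$)
$m{\left(o \right)} = - 3 o$ ($m{\left(o \right)} = \left(o - 5 o\right) + o = - 4 o + o = - 3 o$)
$T l{\left(-3,-2 \right)} 9 + m{\left(-3 \right)} = 28 \left(-3\right) \left(-2\right) 9 - -9 = 28 \cdot 6 \cdot 9 + 9 = 28 \cdot 54 + 9 = 1512 + 9 = 1521$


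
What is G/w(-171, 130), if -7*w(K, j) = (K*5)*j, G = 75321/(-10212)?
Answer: -58583/126118200 ≈ -0.00046451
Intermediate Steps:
G = -25107/3404 (G = 75321*(-1/10212) = -25107/3404 ≈ -7.3757)
w(K, j) = -5*K*j/7 (w(K, j) = -K*5*j/7 = -5*K*j/7)
G/w(-171, 130) = -25107/(3404*((-5/7*(-171)*130))) = -25107/(3404*111150/7) = -25107/3404*7/111150 = -58583/126118200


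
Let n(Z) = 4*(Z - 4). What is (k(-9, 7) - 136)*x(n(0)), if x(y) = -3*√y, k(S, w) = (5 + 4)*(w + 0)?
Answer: 876*I ≈ 876.0*I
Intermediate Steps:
n(Z) = -16 + 4*Z (n(Z) = 4*(-4 + Z) = -16 + 4*Z)
k(S, w) = 9*w
(k(-9, 7) - 136)*x(n(0)) = (9*7 - 136)*(-3*√(-16 + 4*0)) = (63 - 136)*(-3*√(-16 + 0)) = -(-219)*√(-16) = -(-219)*4*I = -(-876)*I = 876*I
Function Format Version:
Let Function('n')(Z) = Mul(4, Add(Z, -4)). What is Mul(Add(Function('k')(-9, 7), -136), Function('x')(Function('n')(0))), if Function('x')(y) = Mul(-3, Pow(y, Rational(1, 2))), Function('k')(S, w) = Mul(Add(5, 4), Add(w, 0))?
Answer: Mul(876, I) ≈ Mul(876.00, I)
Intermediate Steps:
Function('n')(Z) = Add(-16, Mul(4, Z)) (Function('n')(Z) = Mul(4, Add(-4, Z)) = Add(-16, Mul(4, Z)))
Function('k')(S, w) = Mul(9, w)
Mul(Add(Function('k')(-9, 7), -136), Function('x')(Function('n')(0))) = Mul(Add(Mul(9, 7), -136), Mul(-3, Pow(Add(-16, Mul(4, 0)), Rational(1, 2)))) = Mul(Add(63, -136), Mul(-3, Pow(Add(-16, 0), Rational(1, 2)))) = Mul(-73, Mul(-3, Pow(-16, Rational(1, 2)))) = Mul(-73, Mul(-3, Mul(4, I))) = Mul(-73, Mul(-12, I)) = Mul(876, I)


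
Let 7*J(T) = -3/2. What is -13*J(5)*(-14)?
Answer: -39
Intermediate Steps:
J(T) = -3/14 (J(T) = (-3/2)/7 = (-3*½)/7 = (⅐)*(-3/2) = -3/14)
-13*J(5)*(-14) = -13*(-3/14)*(-14) = (39/14)*(-14) = -39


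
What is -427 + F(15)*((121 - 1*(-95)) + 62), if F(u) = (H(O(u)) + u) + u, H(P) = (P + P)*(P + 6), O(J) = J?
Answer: 183053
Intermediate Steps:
H(P) = 2*P*(6 + P) (H(P) = (2*P)*(6 + P) = 2*P*(6 + P))
F(u) = 2*u + 2*u*(6 + u) (F(u) = (2*u*(6 + u) + u) + u = (u + 2*u*(6 + u)) + u = 2*u + 2*u*(6 + u))
-427 + F(15)*((121 - 1*(-95)) + 62) = -427 + (2*15*(7 + 15))*((121 - 1*(-95)) + 62) = -427 + (2*15*22)*((121 + 95) + 62) = -427 + 660*(216 + 62) = -427 + 660*278 = -427 + 183480 = 183053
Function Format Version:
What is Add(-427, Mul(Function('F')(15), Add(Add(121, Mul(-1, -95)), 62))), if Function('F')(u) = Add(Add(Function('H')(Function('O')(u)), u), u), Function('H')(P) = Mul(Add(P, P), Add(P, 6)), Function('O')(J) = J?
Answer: 183053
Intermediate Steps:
Function('H')(P) = Mul(2, P, Add(6, P)) (Function('H')(P) = Mul(Mul(2, P), Add(6, P)) = Mul(2, P, Add(6, P)))
Function('F')(u) = Add(Mul(2, u), Mul(2, u, Add(6, u))) (Function('F')(u) = Add(Add(Mul(2, u, Add(6, u)), u), u) = Add(Add(u, Mul(2, u, Add(6, u))), u) = Add(Mul(2, u), Mul(2, u, Add(6, u))))
Add(-427, Mul(Function('F')(15), Add(Add(121, Mul(-1, -95)), 62))) = Add(-427, Mul(Mul(2, 15, Add(7, 15)), Add(Add(121, Mul(-1, -95)), 62))) = Add(-427, Mul(Mul(2, 15, 22), Add(Add(121, 95), 62))) = Add(-427, Mul(660, Add(216, 62))) = Add(-427, Mul(660, 278)) = Add(-427, 183480) = 183053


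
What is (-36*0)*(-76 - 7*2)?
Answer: 0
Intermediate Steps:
(-36*0)*(-76 - 7*2) = 0*(-76 - 14) = 0*(-90) = 0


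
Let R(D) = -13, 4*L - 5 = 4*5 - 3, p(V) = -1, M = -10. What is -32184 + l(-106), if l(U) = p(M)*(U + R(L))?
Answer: -32065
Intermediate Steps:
L = 11/2 (L = 5/4 + (4*5 - 3)/4 = 5/4 + (20 - 3)/4 = 5/4 + (¼)*17 = 5/4 + 17/4 = 11/2 ≈ 5.5000)
l(U) = 13 - U (l(U) = -(U - 13) = -(-13 + U) = 13 - U)
-32184 + l(-106) = -32184 + (13 - 1*(-106)) = -32184 + (13 + 106) = -32184 + 119 = -32065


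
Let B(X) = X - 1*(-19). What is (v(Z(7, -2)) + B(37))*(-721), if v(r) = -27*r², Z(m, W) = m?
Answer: 913507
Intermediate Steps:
B(X) = 19 + X (B(X) = X + 19 = 19 + X)
(v(Z(7, -2)) + B(37))*(-721) = (-27*7² + (19 + 37))*(-721) = (-27*49 + 56)*(-721) = (-1323 + 56)*(-721) = -1267*(-721) = 913507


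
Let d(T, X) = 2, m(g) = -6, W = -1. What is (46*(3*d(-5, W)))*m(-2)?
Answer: -1656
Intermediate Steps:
(46*(3*d(-5, W)))*m(-2) = (46*(3*2))*(-6) = (46*6)*(-6) = 276*(-6) = -1656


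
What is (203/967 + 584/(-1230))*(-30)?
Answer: 315038/39647 ≈ 7.9461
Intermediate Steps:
(203/967 + 584/(-1230))*(-30) = (203*(1/967) + 584*(-1/1230))*(-30) = (203/967 - 292/615)*(-30) = -157519/594705*(-30) = 315038/39647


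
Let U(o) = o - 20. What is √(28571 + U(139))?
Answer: √28690 ≈ 169.38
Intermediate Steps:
U(o) = -20 + o
√(28571 + U(139)) = √(28571 + (-20 + 139)) = √(28571 + 119) = √28690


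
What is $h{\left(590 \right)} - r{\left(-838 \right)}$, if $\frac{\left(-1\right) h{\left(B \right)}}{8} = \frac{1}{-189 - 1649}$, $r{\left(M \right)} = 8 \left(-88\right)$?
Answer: $\frac{646980}{919} \approx 704.0$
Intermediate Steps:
$r{\left(M \right)} = -704$
$h{\left(B \right)} = \frac{4}{919}$ ($h{\left(B \right)} = - \frac{8}{-189 - 1649} = - \frac{8}{-1838} = \left(-8\right) \left(- \frac{1}{1838}\right) = \frac{4}{919}$)
$h{\left(590 \right)} - r{\left(-838 \right)} = \frac{4}{919} - -704 = \frac{4}{919} + 704 = \frac{646980}{919}$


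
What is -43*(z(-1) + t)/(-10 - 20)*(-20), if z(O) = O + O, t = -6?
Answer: 688/3 ≈ 229.33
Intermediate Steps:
z(O) = 2*O
-43*(z(-1) + t)/(-10 - 20)*(-20) = -43*(2*(-1) - 6)/(-10 - 20)*(-20) = -43*(-2 - 6)/(-30)*(-20) = -(-344)*(-1)/30*(-20) = -43*4/15*(-20) = -172/15*(-20) = 688/3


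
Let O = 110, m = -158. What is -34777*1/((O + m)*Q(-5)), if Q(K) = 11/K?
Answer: -173885/528 ≈ -329.33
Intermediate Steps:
-34777*1/((O + m)*Q(-5)) = -34777*(-5/(11*(110 - 158))) = -34777/((11*(-⅕))*(-48)) = -34777/((-11/5*(-48))) = -34777/528/5 = -34777*5/528 = -173885/528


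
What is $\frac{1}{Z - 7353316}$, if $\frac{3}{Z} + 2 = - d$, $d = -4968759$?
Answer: $- \frac{4968757}{36536840348209} \approx -1.3599 \cdot 10^{-7}$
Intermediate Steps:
$Z = \frac{3}{4968757}$ ($Z = \frac{3}{-2 - -4968759} = \frac{3}{-2 + 4968759} = \frac{3}{4968757} \approx 6.0377 \cdot 10^{-7}$)
$\frac{1}{Z - 7353316} = \frac{1}{\frac{3}{4968757} - 7353316} = \frac{1}{- \frac{36536840348209}{4968757}} = - \frac{4968757}{36536840348209}$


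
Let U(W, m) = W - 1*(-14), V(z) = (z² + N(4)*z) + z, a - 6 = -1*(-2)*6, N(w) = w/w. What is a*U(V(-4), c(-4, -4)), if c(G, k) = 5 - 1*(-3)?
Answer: 396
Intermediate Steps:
N(w) = 1
a = 18 (a = 6 - 1*(-2)*6 = 6 + 2*6 = 6 + 12 = 18)
c(G, k) = 8 (c(G, k) = 5 + 3 = 8)
V(z) = z² + 2*z (V(z) = (z² + 1*z) + z = (z² + z) + z = (z + z²) + z = z² + 2*z)
U(W, m) = 14 + W (U(W, m) = W + 14 = 14 + W)
a*U(V(-4), c(-4, -4)) = 18*(14 - 4*(2 - 4)) = 18*(14 - 4*(-2)) = 18*(14 + 8) = 18*22 = 396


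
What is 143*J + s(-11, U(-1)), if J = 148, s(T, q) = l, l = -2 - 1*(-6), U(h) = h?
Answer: 21168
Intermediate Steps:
l = 4 (l = -2 + 6 = 4)
s(T, q) = 4
143*J + s(-11, U(-1)) = 143*148 + 4 = 21164 + 4 = 21168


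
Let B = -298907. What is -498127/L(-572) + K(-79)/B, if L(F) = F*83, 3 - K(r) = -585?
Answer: 21266533043/2027272676 ≈ 10.490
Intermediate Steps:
K(r) = 588 (K(r) = 3 - 1*(-585) = 3 + 585 = 588)
L(F) = 83*F
-498127/L(-572) + K(-79)/B = -498127/(83*(-572)) + 588/(-298907) = -498127/(-47476) + 588*(-1/298907) = -498127*(-1/47476) - 84/42701 = 498127/47476 - 84/42701 = 21266533043/2027272676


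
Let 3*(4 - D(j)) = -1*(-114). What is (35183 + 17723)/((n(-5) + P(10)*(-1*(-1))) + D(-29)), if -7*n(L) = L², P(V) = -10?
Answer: -370342/333 ≈ -1112.1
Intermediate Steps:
n(L) = -L²/7
D(j) = -34 (D(j) = 4 - (-1)*(-114)/3 = 4 - ⅓*114 = 4 - 38 = -34)
(35183 + 17723)/((n(-5) + P(10)*(-1*(-1))) + D(-29)) = (35183 + 17723)/((-⅐*(-5)² - (-10)*(-1)) - 34) = 52906/((-⅐*25 - 10*1) - 34) = 52906/((-25/7 - 10) - 34) = 52906/(-95/7 - 34) = 52906/(-333/7) = 52906*(-7/333) = -370342/333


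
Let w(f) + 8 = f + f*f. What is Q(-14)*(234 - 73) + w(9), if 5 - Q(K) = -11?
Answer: 2658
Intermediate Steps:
Q(K) = 16 (Q(K) = 5 - 1*(-11) = 5 + 11 = 16)
w(f) = -8 + f + f² (w(f) = -8 + (f + f*f) = -8 + (f + f²) = -8 + f + f²)
Q(-14)*(234 - 73) + w(9) = 16*(234 - 73) + (-8 + 9 + 9²) = 16*161 + (-8 + 9 + 81) = 2576 + 82 = 2658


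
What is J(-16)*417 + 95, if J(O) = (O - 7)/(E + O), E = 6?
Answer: 10541/10 ≈ 1054.1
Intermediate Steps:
J(O) = (-7 + O)/(6 + O) (J(O) = (O - 7)/(6 + O) = (-7 + O)/(6 + O))
J(-16)*417 + 95 = ((-7 - 16)/(6 - 16))*417 + 95 = (-23/(-10))*417 + 95 = -⅒*(-23)*417 + 95 = (23/10)*417 + 95 = 9591/10 + 95 = 10541/10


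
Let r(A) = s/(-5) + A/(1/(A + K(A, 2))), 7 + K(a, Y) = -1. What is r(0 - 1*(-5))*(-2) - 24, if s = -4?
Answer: 22/5 ≈ 4.4000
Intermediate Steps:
K(a, Y) = -8 (K(a, Y) = -7 - 1 = -8)
r(A) = ⅘ + A*(-8 + A) (r(A) = -4/(-5) + A/(1/(A - 8)) = -4*(-⅕) + A/(1/(-8 + A)) = ⅘ + A*(-8 + A))
r(0 - 1*(-5))*(-2) - 24 = (⅘ + (0 - 1*(-5))² - 8*(0 - 1*(-5)))*(-2) - 24 = (⅘ + (0 + 5)² - 8*(0 + 5))*(-2) - 24 = (⅘ + 5² - 8*5)*(-2) - 24 = (⅘ + 25 - 40)*(-2) - 24 = -71/5*(-2) - 24 = 142/5 - 24 = 22/5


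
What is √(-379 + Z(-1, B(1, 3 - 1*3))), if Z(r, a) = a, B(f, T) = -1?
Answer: 2*I*√95 ≈ 19.494*I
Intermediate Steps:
√(-379 + Z(-1, B(1, 3 - 1*3))) = √(-379 - 1) = √(-380) = 2*I*√95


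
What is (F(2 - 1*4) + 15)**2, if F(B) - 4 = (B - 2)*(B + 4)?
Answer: 121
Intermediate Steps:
F(B) = 4 + (-2 + B)*(4 + B) (F(B) = 4 + (B - 2)*(B + 4) = 4 + (-2 + B)*(4 + B))
(F(2 - 1*4) + 15)**2 = ((-4 + (2 - 1*4)**2 + 2*(2 - 1*4)) + 15)**2 = ((-4 + (2 - 4)**2 + 2*(2 - 4)) + 15)**2 = ((-4 + (-2)**2 + 2*(-2)) + 15)**2 = ((-4 + 4 - 4) + 15)**2 = (-4 + 15)**2 = 11**2 = 121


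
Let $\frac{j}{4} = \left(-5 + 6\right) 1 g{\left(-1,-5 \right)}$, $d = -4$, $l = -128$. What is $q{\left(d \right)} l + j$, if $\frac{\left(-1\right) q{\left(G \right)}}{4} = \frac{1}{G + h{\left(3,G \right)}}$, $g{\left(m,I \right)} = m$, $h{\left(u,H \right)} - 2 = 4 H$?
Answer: $- \frac{292}{9} \approx -32.444$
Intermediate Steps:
$h{\left(u,H \right)} = 2 + 4 H$
$q{\left(G \right)} = - \frac{4}{2 + 5 G}$ ($q{\left(G \right)} = - \frac{4}{G + \left(2 + 4 G\right)} = - \frac{4}{2 + 5 G}$)
$j = -4$ ($j = 4 \left(-5 + 6\right) 1 \left(-1\right) = 4 \cdot 1 \cdot 1 \left(-1\right) = 4 \cdot 1 \left(-1\right) = 4 \left(-1\right) = -4$)
$q{\left(d \right)} l + j = - \frac{4}{2 + 5 \left(-4\right)} \left(-128\right) - 4 = - \frac{4}{2 - 20} \left(-128\right) - 4 = - \frac{4}{-18} \left(-128\right) - 4 = \left(-4\right) \left(- \frac{1}{18}\right) \left(-128\right) - 4 = \frac{2}{9} \left(-128\right) - 4 = - \frac{256}{9} - 4 = - \frac{292}{9}$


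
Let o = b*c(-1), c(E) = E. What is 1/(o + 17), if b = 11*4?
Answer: -1/27 ≈ -0.037037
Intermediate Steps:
b = 44
o = -44 (o = 44*(-1) = -44)
1/(o + 17) = 1/(-44 + 17) = 1/(-27) = -1/27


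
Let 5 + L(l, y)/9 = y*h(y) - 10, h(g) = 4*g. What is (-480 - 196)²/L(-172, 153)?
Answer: 456976/842589 ≈ 0.54235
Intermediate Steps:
L(l, y) = -135 + 36*y² (L(l, y) = -45 + 9*(y*(4*y) - 10) = -45 + 9*(4*y² - 10) = -45 + 9*(-10 + 4*y²) = -45 + (-90 + 36*y²) = -135 + 36*y²)
(-480 - 196)²/L(-172, 153) = (-480 - 196)²/(-135 + 36*153²) = (-676)²/(-135 + 36*23409) = 456976/(-135 + 842724) = 456976/842589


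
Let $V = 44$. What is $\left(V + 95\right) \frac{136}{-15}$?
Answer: $- \frac{18904}{15} \approx -1260.3$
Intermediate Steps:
$\left(V + 95\right) \frac{136}{-15} = \left(44 + 95\right) \frac{136}{-15} = 139 \cdot 136 \left(- \frac{1}{15}\right) = 139 \left(- \frac{136}{15}\right) = - \frac{18904}{15}$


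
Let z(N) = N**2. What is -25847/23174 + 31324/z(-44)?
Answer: 84482823/5608108 ≈ 15.064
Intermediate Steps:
-25847/23174 + 31324/z(-44) = -25847/23174 + 31324/((-44)**2) = -25847*1/23174 + 31324/1936 = -25847/23174 + 31324*(1/1936) = -25847/23174 + 7831/484 = 84482823/5608108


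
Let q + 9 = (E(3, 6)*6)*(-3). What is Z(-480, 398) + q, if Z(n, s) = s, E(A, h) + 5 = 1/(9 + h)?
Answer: 2389/5 ≈ 477.80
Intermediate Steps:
E(A, h) = -5 + 1/(9 + h)
q = 399/5 (q = -9 + (((-44 - 5*6)/(9 + 6))*6)*(-3) = -9 + (((-44 - 30)/15)*6)*(-3) = -9 + (((1/15)*(-74))*6)*(-3) = -9 - 74/15*6*(-3) = -9 - 148/5*(-3) = -9 + 444/5 = 399/5 ≈ 79.800)
Z(-480, 398) + q = 398 + 399/5 = 2389/5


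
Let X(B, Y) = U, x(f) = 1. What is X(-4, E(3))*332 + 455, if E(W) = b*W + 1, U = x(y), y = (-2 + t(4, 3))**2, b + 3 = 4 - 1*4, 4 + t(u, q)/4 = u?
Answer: 787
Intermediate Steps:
t(u, q) = -16 + 4*u
b = -3 (b = -3 + (4 - 1*4) = -3 + (4 - 4) = -3 + 0 = -3)
y = 4 (y = (-2 + (-16 + 4*4))**2 = (-2 + (-16 + 16))**2 = (-2 + 0)**2 = (-2)**2 = 4)
U = 1
E(W) = 1 - 3*W (E(W) = -3*W + 1 = 1 - 3*W)
X(B, Y) = 1
X(-4, E(3))*332 + 455 = 1*332 + 455 = 332 + 455 = 787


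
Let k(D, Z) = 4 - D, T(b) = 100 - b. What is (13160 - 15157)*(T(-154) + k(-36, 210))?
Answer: -587118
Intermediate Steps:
(13160 - 15157)*(T(-154) + k(-36, 210)) = (13160 - 15157)*((100 - 1*(-154)) + (4 - 1*(-36))) = -1997*((100 + 154) + (4 + 36)) = -1997*(254 + 40) = -1997*294 = -587118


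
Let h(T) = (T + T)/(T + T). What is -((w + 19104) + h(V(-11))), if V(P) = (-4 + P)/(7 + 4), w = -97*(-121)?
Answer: -30842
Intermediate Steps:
w = 11737
V(P) = -4/11 + P/11 (V(P) = (-4 + P)/11 = (-4 + P)*(1/11) = -4/11 + P/11)
h(T) = 1 (h(T) = (2*T)/((2*T)) = (2*T)*(1/(2*T)) = 1)
-((w + 19104) + h(V(-11))) = -((11737 + 19104) + 1) = -(30841 + 1) = -1*30842 = -30842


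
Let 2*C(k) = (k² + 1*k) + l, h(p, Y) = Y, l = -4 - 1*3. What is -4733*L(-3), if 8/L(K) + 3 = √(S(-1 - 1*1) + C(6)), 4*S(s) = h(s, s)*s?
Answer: -227184/19 - 37864*√74/19 ≈ -29100.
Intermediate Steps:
l = -7 (l = -4 - 3 = -7)
S(s) = s²/4 (S(s) = (s*s)/4 = s²/4)
C(k) = -7/2 + k/2 + k²/2 (C(k) = ((k² + 1*k) - 7)/2 = ((k² + k) - 7)/2 = ((k + k²) - 7)/2 = (-7 + k + k²)/2 = -7/2 + k/2 + k²/2)
L(K) = 8/(-3 + √74/2) (L(K) = 8/(-3 + √((-1 - 1*1)²/4 + (-7/2 + (½)*6 + (½)*6²))) = 8/(-3 + √((-1 - 1)²/4 + (-7/2 + 3 + (½)*36))) = 8/(-3 + √((¼)*(-2)² + (-7/2 + 3 + 18))) = 8/(-3 + √((¼)*4 + 35/2)) = 8/(-3 + √(1 + 35/2)) = 8/(-3 + √(37/2)) = 8/(-3 + √74/2))
-4733*L(-3) = -4733*(48/19 + 8*√74/19) = -227184/19 - 37864*√74/19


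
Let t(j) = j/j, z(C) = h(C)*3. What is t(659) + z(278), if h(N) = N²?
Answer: 231853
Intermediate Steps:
z(C) = 3*C² (z(C) = C²*3 = 3*C²)
t(j) = 1
t(659) + z(278) = 1 + 3*278² = 1 + 3*77284 = 1 + 231852 = 231853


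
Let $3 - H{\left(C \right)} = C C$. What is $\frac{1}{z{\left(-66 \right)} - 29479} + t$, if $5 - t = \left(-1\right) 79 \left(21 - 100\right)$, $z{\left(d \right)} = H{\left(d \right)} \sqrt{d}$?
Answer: $\frac{3 \left(- 9048436 \sqrt{66} + 61277015 i\right)}{- 29479 i + 4353 \sqrt{66}} \approx -6236.0 + 1.7166 \cdot 10^{-5} i$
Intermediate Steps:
$H{\left(C \right)} = 3 - C^{2}$ ($H{\left(C \right)} = 3 - C C = 3 - C^{2}$)
$z{\left(d \right)} = \sqrt{d} \left(3 - d^{2}\right)$ ($z{\left(d \right)} = \left(3 - d^{2}\right) \sqrt{d} = \sqrt{d} \left(3 - d^{2}\right)$)
$t = -6236$ ($t = 5 - \left(-1\right) 79 \left(21 - 100\right) = 5 - \left(-79\right) \left(-79\right) = 5 - 6241 = -6236$)
$\frac{1}{z{\left(-66 \right)} - 29479} + t = \frac{1}{\sqrt{-66} \left(3 - \left(-66\right)^{2}\right) - 29479} - 6236 = \frac{1}{i \sqrt{66} \left(3 - 4356\right) - 29479} - 6236 = \frac{1}{i \sqrt{66} \left(-4353\right) - 29479} - 6236 = \frac{1}{- 4353 i \sqrt{66} - 29479} - 6236 = \frac{1}{-29479 - 4353 i \sqrt{66}} - 6236 = -6236 + \frac{1}{-29479 - 4353 i \sqrt{66}}$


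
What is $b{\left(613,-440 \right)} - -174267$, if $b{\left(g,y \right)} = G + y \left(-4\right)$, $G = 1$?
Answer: $176028$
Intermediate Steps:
$b{\left(g,y \right)} = 1 - 4 y$ ($b{\left(g,y \right)} = 1 + y \left(-4\right) = 1 - 4 y$)
$b{\left(613,-440 \right)} - -174267 = \left(1 - -1760\right) - -174267 = \left(1 + 1760\right) + 174267 = 1761 + 174267 = 176028$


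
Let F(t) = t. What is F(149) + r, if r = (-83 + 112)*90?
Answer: 2759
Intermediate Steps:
r = 2610 (r = 29*90 = 2610)
F(149) + r = 149 + 2610 = 2759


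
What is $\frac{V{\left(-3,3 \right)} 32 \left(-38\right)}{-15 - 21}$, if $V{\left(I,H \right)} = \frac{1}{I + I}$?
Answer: $- \frac{152}{27} \approx -5.6296$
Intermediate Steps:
$V{\left(I,H \right)} = \frac{1}{2 I}$
$\frac{V{\left(-3,3 \right)} 32 \left(-38\right)}{-15 - 21} = \frac{\frac{1}{2 \left(-3\right)} 32 \left(-38\right)}{-15 - 21} = \frac{\frac{1}{2} \left(- \frac{1}{3}\right) 32 \left(-38\right)}{-36} = \left(- \frac{1}{6}\right) 32 \left(-38\right) \left(- \frac{1}{36}\right) = \left(- \frac{16}{3}\right) \left(-38\right) \left(- \frac{1}{36}\right) = \frac{608}{3} \left(- \frac{1}{36}\right) = - \frac{152}{27}$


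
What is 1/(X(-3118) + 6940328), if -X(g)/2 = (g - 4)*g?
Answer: -1/12528464 ≈ -7.9818e-8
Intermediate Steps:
X(g) = -2*g*(-4 + g) (X(g) = -2*(g - 4)*g = -2*(-4 + g)*g = -2*g*(-4 + g))
1/(X(-3118) + 6940328) = 1/(2*(-3118)*(4 - 1*(-3118)) + 6940328) = 1/(2*(-3118)*(4 + 3118) + 6940328) = 1/(2*(-3118)*3122 + 6940328) = 1/(-19468792 + 6940328) = 1/(-12528464) = -1/12528464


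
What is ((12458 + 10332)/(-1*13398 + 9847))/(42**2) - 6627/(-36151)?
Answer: 383843473/2136307194 ≈ 0.17968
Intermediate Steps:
((12458 + 10332)/(-1*13398 + 9847))/(42**2) - 6627/(-36151) = (22790/(-13398 + 9847))/1764 - 6627*(-1/36151) = (22790/(-3551))*(1/1764) + 6627/36151 = (22790*(-1/3551))*(1/1764) + 6627/36151 = -430/67*1/1764 + 6627/36151 = -215/59094 + 6627/36151 = 383843473/2136307194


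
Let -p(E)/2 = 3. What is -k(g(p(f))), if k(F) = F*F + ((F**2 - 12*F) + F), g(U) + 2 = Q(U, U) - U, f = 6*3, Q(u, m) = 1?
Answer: 5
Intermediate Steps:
f = 18
p(E) = -6 (p(E) = -2*3 = -6)
g(U) = -1 - U (g(U) = -2 + (1 - U) = -1 - U)
k(F) = -11*F + 2*F**2 (k(F) = F**2 + (F**2 - 11*F) = -11*F + 2*F**2)
-k(g(p(f))) = -(-1 - 1*(-6))*(-11 + 2*(-1 - 1*(-6))) = -(-1 + 6)*(-11 + 2*(-1 + 6)) = -5*(-11 + 2*5) = -5*(-11 + 10) = -5*(-1) = -1*(-5) = 5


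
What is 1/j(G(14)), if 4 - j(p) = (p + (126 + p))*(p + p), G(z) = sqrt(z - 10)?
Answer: -1/516 ≈ -0.0019380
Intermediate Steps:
G(z) = sqrt(-10 + z)
j(p) = 4 - 2*p*(126 + 2*p) (j(p) = 4 - (p + (126 + p))*(p + p) = 4 - (126 + 2*p)*2*p = 4 - 2*p*(126 + 2*p))
1/j(G(14)) = 1/(4 - 252*sqrt(-10 + 14) - 4*(sqrt(-10 + 14))**2) = 1/(4 - 252*sqrt(4) - 4*(sqrt(4))**2) = 1/(4 - 252*2 - 4*2**2) = 1/(4 - 504 - 4*4) = 1/(4 - 504 - 16) = 1/(-516) = -1/516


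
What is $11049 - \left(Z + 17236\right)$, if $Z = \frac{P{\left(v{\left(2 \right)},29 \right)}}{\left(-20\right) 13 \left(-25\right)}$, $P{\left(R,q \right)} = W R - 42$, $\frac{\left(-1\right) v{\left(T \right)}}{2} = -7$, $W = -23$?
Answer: $- \frac{773368}{125} \approx -6186.9$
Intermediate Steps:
$v{\left(T \right)} = 14$ ($v{\left(T \right)} = \left(-2\right) \left(-7\right) = 14$)
$P{\left(R,q \right)} = -42 - 23 R$ ($P{\left(R,q \right)} = - 23 R - 42 = -42 - 23 R$)
$Z = - \frac{7}{125}$ ($Z = \frac{-42 - 322}{\left(-20\right) 13 \left(-25\right)} = \frac{-42 - 322}{\left(-260\right) \left(-25\right)} = - \frac{364}{6500} = \left(-364\right) \frac{1}{6500} = - \frac{7}{125} \approx -0.056$)
$11049 - \left(Z + 17236\right) = 11049 - \left(- \frac{7}{125} + 17236\right) = 11049 - \frac{2154493}{125} = - \frac{773368}{125}$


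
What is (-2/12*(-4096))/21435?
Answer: 2048/64305 ≈ 0.031848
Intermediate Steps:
(-2/12*(-4096))/21435 = (-2*1/12*(-4096))*(1/21435) = -1/6*(-4096)*(1/21435) = (2048/3)*(1/21435) = 2048/64305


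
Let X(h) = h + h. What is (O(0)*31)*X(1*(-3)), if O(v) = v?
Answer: 0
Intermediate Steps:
X(h) = 2*h
(O(0)*31)*X(1*(-3)) = (0*31)*(2*(1*(-3))) = 0*(2*(-3)) = 0*(-6) = 0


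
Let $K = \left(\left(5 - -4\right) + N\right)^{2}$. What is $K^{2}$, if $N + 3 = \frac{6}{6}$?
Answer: $2401$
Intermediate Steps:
$N = -2$ ($N = -3 + \frac{6}{6} = -3 + 6 \cdot \frac{1}{6} = -3 + 1 = -2$)
$K = 49$ ($K = \left(\left(5 - -4\right) - 2\right)^{2} = \left(\left(5 + 4\right) - 2\right)^{2} = \left(9 - 2\right)^{2} = 7^{2} = 49$)
$K^{2} = 49^{2} = 2401$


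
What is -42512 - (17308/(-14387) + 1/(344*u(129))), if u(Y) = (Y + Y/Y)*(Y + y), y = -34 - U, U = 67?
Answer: -765824607140147/18014825920 ≈ -42511.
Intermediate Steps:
y = -101 (y = -34 - 1*67 = -34 - 67 = -101)
u(Y) = (1 + Y)*(-101 + Y) (u(Y) = (Y + Y/Y)*(Y - 101) = (Y + 1)*(-101 + Y) = (1 + Y)*(-101 + Y))
-42512 - (17308/(-14387) + 1/(344*u(129))) = -42512 - (17308/(-14387) + 1/(344*(-101 + 129² - 100*129))) = -42512 - (17308*(-1/14387) + 1/(344*(-101 + 16641 - 12900))) = -42512 - (-17308/14387 + (1/344)/3640) = -42512 - (-17308/14387 + (1/344)*(1/3640)) = -42512 - (-17308/14387 + 1/1252160) = -42512 - 1*(-21672370893/18014825920) = -42512 + 21672370893/18014825920 = -765824607140147/18014825920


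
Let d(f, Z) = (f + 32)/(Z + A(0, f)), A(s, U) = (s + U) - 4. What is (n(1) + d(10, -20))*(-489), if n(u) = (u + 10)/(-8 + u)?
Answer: 15648/7 ≈ 2235.4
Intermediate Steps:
A(s, U) = -4 + U + s (A(s, U) = (U + s) - 4 = -4 + U + s)
d(f, Z) = (32 + f)/(-4 + Z + f) (d(f, Z) = (f + 32)/(Z + (-4 + f + 0)) = (32 + f)/(Z + (-4 + f)) = (32 + f)/(-4 + Z + f))
n(u) = (10 + u)/(-8 + u)
(n(1) + d(10, -20))*(-489) = ((10 + 1)/(-8 + 1) + (32 + 10)/(-4 - 20 + 10))*(-489) = (11/(-7) + 42/(-14))*(-489) = (-1/7*11 - 1/14*42)*(-489) = (-11/7 - 3)*(-489) = -32/7*(-489) = 15648/7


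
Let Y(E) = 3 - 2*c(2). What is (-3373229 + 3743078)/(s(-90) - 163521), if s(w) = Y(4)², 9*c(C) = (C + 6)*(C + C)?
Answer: -29957769/13243832 ≈ -2.2620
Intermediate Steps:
c(C) = 2*C*(6 + C)/9 (c(C) = ((C + 6)*(C + C))/9 = ((6 + C)*(2*C))/9 = (2*C*(6 + C))/9 = 2*C*(6 + C)/9)
Y(E) = -37/9 (Y(E) = 3 - 4*2*(6 + 2)/9 = 3 - 4*2*8/9 = 3 - 2*32/9 = 3 - 64/9 = -37/9)
s(w) = 1369/81 (s(w) = (-37/9)² = 1369/81)
(-3373229 + 3743078)/(s(-90) - 163521) = (-3373229 + 3743078)/(1369/81 - 163521) = 369849/(-13243832/81) = 369849*(-81/13243832) = -29957769/13243832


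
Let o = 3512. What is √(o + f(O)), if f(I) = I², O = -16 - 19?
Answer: √4737 ≈ 68.826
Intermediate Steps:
O = -35
√(o + f(O)) = √(3512 + (-35)²) = √(3512 + 1225) = √4737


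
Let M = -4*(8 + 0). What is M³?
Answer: -32768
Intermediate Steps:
M = -32 (M = -4*8 = -32)
M³ = (-32)³ = -32768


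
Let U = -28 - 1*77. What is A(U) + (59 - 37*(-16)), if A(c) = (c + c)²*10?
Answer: 441651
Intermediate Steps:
U = -105 (U = -28 - 77 = -105)
A(c) = 40*c² (A(c) = (2*c)²*10 = (4*c²)*10 = 40*c²)
A(U) + (59 - 37*(-16)) = 40*(-105)² + (59 - 37*(-16)) = 40*11025 + (59 + 592) = 441000 + 651 = 441651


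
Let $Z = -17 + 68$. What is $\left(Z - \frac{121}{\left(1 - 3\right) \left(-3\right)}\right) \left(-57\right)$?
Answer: $- \frac{3515}{2} \approx -1757.5$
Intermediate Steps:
$Z = 51$
$\left(Z - \frac{121}{\left(1 - 3\right) \left(-3\right)}\right) \left(-57\right) = \left(51 - \frac{121}{\left(1 - 3\right) \left(-3\right)}\right) \left(-57\right) = \left(51 - \frac{121}{\left(-2\right) \left(-3\right)}\right) \left(-57\right) = \left(51 - \frac{121}{6}\right) \left(-57\right) = \frac{185}{6} \left(-57\right) = - \frac{3515}{2}$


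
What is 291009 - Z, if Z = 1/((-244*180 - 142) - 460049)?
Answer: 146700838000/504111 ≈ 2.9101e+5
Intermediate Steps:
Z = -1/504111 (Z = 1/((-43920 - 142) - 460049) = 1/(-44062 - 460049) = 1/(-504111) = -1/504111 ≈ -1.9837e-6)
291009 - Z = 291009 - 1*(-1/504111) = 291009 + 1/504111 = 146700838000/504111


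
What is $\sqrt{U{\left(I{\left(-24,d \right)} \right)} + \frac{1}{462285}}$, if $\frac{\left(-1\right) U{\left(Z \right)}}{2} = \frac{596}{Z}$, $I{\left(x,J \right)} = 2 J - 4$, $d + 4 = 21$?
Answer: $\frac{i \sqrt{943478637895}}{154095} \approx 6.3034 i$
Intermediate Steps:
$d = 17$ ($d = -4 + 21 = 17$)
$I{\left(x,J \right)} = -4 + 2 J$
$U{\left(Z \right)} = - \frac{1192}{Z}$ ($U{\left(Z \right)} = - 2 \frac{596}{Z} = - \frac{1192}{Z}$)
$\sqrt{U{\left(I{\left(-24,d \right)} \right)} + \frac{1}{462285}} = \sqrt{- \frac{1192}{-4 + 2 \cdot 17} + \frac{1}{462285}} = \sqrt{- \frac{1192}{-4 + 34} + \frac{1}{462285}} = \sqrt{- \frac{1192}{30} + \frac{1}{462285}} = \sqrt{\left(-1192\right) \frac{1}{30} + \frac{1}{462285}} = \sqrt{- \frac{596}{15} + \frac{1}{462285}} = \sqrt{- \frac{18368123}{462285}} = \frac{i \sqrt{943478637895}}{154095}$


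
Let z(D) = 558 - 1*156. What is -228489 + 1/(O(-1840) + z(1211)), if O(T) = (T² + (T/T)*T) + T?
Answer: -772823371457/3382322 ≈ -2.2849e+5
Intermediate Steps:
z(D) = 402 (z(D) = 558 - 156 = 402)
O(T) = T² + 2*T (O(T) = (T² + 1*T) + T = (T² + T) + T = (T + T²) + T = T² + 2*T)
-228489 + 1/(O(-1840) + z(1211)) = -228489 + 1/(-1840*(2 - 1840) + 402) = -228489 + 1/(-1840*(-1838) + 402) = -228489 + 1/(3381920 + 402) = -228489 + 1/3382322 = -772823371457/3382322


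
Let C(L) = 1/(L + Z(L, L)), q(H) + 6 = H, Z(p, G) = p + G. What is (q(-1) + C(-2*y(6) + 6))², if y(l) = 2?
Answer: 1681/36 ≈ 46.694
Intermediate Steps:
Z(p, G) = G + p
q(H) = -6 + H
C(L) = 1/(3*L) (C(L) = 1/(L + (L + L)) = 1/(L + 2*L) = 1/(3*L))
(q(-1) + C(-2*y(6) + 6))² = ((-6 - 1) + 1/(3*(-2*2 + 6)))² = (-7 + 1/(3*(-4 + 6)))² = (-7 + (⅓)/2)² = (-7 + (⅓)*(½))² = (-7 + ⅙)² = (-41/6)² = 1681/36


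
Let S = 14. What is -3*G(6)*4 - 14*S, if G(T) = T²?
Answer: -628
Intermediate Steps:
-3*G(6)*4 - 14*S = -3*6²*4 - 14*14 = -3*36*4 - 196 = -108*4 - 196 = -432 - 196 = -628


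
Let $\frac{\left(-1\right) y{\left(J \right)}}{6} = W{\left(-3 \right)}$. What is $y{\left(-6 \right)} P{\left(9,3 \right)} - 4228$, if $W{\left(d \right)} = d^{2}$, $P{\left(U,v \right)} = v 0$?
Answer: $-4228$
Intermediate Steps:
$P{\left(U,v \right)} = 0$
$y{\left(J \right)} = -54$ ($y{\left(J \right)} = - 6 \left(-3\right)^{2} = \left(-6\right) 9 = -54$)
$y{\left(-6 \right)} P{\left(9,3 \right)} - 4228 = \left(-54\right) 0 - 4228 = 0 - 4228 = -4228$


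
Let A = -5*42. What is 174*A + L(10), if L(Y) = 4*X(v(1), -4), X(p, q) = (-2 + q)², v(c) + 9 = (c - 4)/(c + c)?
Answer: -36396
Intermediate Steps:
A = -210
v(c) = -9 + (-4 + c)/(2*c) (v(c) = -9 + (c - 4)/(c + c) = -9 + (-4 + c)/((2*c)) = -9 + (-4 + c)*(1/(2*c)) = -9 + (-4 + c)/(2*c))
L(Y) = 144 (L(Y) = 4*(-2 - 4)² = 4*(-6)² = 4*36 = 144)
174*A + L(10) = 174*(-210) + 144 = -36540 + 144 = -36396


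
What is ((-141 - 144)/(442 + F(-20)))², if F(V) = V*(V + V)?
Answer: 9025/171396 ≈ 0.052656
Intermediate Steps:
F(V) = 2*V² (F(V) = V*(2*V) = 2*V²)
((-141 - 144)/(442 + F(-20)))² = ((-141 - 144)/(442 + 2*(-20)²))² = (-285/(442 + 2*400))² = (-285/(442 + 800))² = (-285/1242)² = (-285*1/1242)² = (-95/414)² = 9025/171396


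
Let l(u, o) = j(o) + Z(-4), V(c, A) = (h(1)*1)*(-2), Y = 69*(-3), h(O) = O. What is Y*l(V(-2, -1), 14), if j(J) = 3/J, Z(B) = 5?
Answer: -15111/14 ≈ -1079.4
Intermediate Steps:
Y = -207
V(c, A) = -2 (V(c, A) = (1*1)*(-2) = 1*(-2) = -2)
l(u, o) = 5 + 3/o (l(u, o) = 3/o + 5 = 5 + 3/o)
Y*l(V(-2, -1), 14) = -207*(5 + 3/14) = -207*73/14 = -15111/14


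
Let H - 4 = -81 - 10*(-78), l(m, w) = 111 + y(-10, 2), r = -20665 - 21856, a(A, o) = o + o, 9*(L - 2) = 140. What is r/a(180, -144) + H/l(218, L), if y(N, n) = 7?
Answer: 2609971/16992 ≈ 153.60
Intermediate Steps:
L = 158/9 (L = 2 + (1/9)*140 = 2 + 140/9 = 158/9 ≈ 17.556)
a(A, o) = 2*o
r = -42521
l(m, w) = 118 (l(m, w) = 111 + 7 = 118)
H = 703 (H = 4 + (-81 - 10*(-78)) = 4 + (-81 + 780) = 4 + 699 = 703)
r/a(180, -144) + H/l(218, L) = -42521/(2*(-144)) + 703/118 = -42521/(-288) + 703*(1/118) = -42521*(-1/288) + 703/118 = 42521/288 + 703/118 = 2609971/16992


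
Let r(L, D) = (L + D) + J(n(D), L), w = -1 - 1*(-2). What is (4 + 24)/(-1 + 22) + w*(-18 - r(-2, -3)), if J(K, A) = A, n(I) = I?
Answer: -29/3 ≈ -9.6667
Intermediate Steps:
w = 1 (w = -1 + 2 = 1)
r(L, D) = D + 2*L (r(L, D) = (L + D) + L = (D + L) + L = D + 2*L)
(4 + 24)/(-1 + 22) + w*(-18 - r(-2, -3)) = (4 + 24)/(-1 + 22) + 1*(-18 - (-3 + 2*(-2))) = 28/21 + 1*(-18 - (-3 - 4)) = 28*(1/21) + 1*(-18 - 1*(-7)) = 4/3 + 1*(-18 + 7) = 4/3 + 1*(-11) = 4/3 - 11 = -29/3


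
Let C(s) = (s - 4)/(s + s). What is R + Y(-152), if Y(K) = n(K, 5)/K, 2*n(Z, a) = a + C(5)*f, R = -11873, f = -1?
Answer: -36093969/3040 ≈ -11873.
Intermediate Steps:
C(s) = (-4 + s)/(2*s) (C(s) = (-4 + s)/((2*s)) = (-4 + s)*(1/(2*s)) = (-4 + s)/(2*s))
n(Z, a) = -1/20 + a/2 (n(Z, a) = (a + ((½)*(-4 + 5)/5)*(-1))/2 = (a + ((½)*(⅕)*1)*(-1))/2 = (a + (⅒)*(-1))/2 = (a - ⅒)/2 = (-⅒ + a)/2 = -1/20 + a/2)
Y(K) = 49/(20*K) (Y(K) = (-1/20 + (½)*5)/K = (-1/20 + 5/2)/K = 49/(20*K))
R + Y(-152) = -11873 + (49/20)/(-152) = -11873 + (49/20)*(-1/152) = -11873 - 49/3040 = -36093969/3040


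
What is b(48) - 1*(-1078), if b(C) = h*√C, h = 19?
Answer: 1078 + 76*√3 ≈ 1209.6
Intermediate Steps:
b(C) = 19*√C
b(48) - 1*(-1078) = 19*√48 - 1*(-1078) = 19*(4*√3) + 1078 = 76*√3 + 1078 = 1078 + 76*√3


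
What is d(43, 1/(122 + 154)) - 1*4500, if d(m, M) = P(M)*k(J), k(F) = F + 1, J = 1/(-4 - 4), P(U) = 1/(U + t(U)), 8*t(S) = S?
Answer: -12856/3 ≈ -4285.3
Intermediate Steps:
t(S) = S/8
P(U) = 8/(9*U) (P(U) = 1/(U + U/8) = 1/(9*U/8) = 8/(9*U))
J = -⅛ (J = 1/(-8) = -⅛ ≈ -0.12500)
k(F) = 1 + F
d(m, M) = 7/(9*M) (d(m, M) = (8/(9*M))*(1 - ⅛) = (8/(9*M))*(7/8) = 7/(9*M))
d(43, 1/(122 + 154)) - 1*4500 = 7/(9*(1/(122 + 154))) - 1*4500 = 7/(9*(1/276)) - 4500 = (7/9)*276 - 4500 = 644/3 - 4500 = -12856/3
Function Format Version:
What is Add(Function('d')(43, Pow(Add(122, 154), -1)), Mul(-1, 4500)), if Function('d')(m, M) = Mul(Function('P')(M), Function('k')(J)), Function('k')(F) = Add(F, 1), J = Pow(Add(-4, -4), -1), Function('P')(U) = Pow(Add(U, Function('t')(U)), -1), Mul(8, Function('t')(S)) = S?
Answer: Rational(-12856, 3) ≈ -4285.3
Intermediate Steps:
Function('t')(S) = Mul(Rational(1, 8), S)
Function('P')(U) = Mul(Rational(8, 9), Pow(U, -1)) (Function('P')(U) = Pow(Add(U, Mul(Rational(1, 8), U)), -1) = Pow(Mul(Rational(9, 8), U), -1) = Mul(Rational(8, 9), Pow(U, -1)))
J = Rational(-1, 8) (J = Pow(-8, -1) = Rational(-1, 8) ≈ -0.12500)
Function('k')(F) = Add(1, F)
Function('d')(m, M) = Mul(Rational(7, 9), Pow(M, -1)) (Function('d')(m, M) = Mul(Mul(Rational(8, 9), Pow(M, -1)), Add(1, Rational(-1, 8))) = Mul(Mul(Rational(8, 9), Pow(M, -1)), Rational(7, 8)) = Mul(Rational(7, 9), Pow(M, -1)))
Add(Function('d')(43, Pow(Add(122, 154), -1)), Mul(-1, 4500)) = Add(Mul(Rational(7, 9), Pow(Pow(Add(122, 154), -1), -1)), Mul(-1, 4500)) = Add(Mul(Rational(7, 9), Pow(Pow(276, -1), -1)), -4500) = Add(Mul(Rational(7, 9), Pow(Rational(1, 276), -1)), -4500) = Add(Mul(Rational(7, 9), 276), -4500) = Add(Rational(644, 3), -4500) = Rational(-12856, 3)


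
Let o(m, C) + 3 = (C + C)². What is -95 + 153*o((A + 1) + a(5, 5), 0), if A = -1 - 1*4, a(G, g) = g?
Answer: -554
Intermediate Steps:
A = -5 (A = -1 - 4 = -5)
o(m, C) = -3 + 4*C² (o(m, C) = -3 + (C + C)² = -3 + (2*C)² = -3 + 4*C²)
-95 + 153*o((A + 1) + a(5, 5), 0) = -95 + 153*(-3 + 4*0²) = -95 + 153*(-3 + 4*0) = -95 + 153*(-3 + 0) = -95 + 153*(-3) = -95 - 459 = -554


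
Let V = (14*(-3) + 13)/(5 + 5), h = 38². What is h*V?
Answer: -20938/5 ≈ -4187.6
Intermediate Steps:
h = 1444
V = -29/10 (V = (-42 + 13)/10 = -29*⅒ = -29/10 ≈ -2.9000)
h*V = 1444*(-29/10) = -20938/5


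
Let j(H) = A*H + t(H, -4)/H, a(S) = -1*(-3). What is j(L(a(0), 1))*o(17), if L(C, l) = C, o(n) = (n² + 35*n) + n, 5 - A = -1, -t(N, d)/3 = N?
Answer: 13515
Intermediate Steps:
t(N, d) = -3*N
A = 6 (A = 5 - 1*(-1) = 5 + 1 = 6)
o(n) = n² + 36*n
a(S) = 3
j(H) = -3 + 6*H (j(H) = 6*H + (-3*H)/H = 6*H - 3 = -3 + 6*H)
j(L(a(0), 1))*o(17) = (-3 + 6*3)*(17*(36 + 17)) = (-3 + 18)*(17*53) = 15*901 = 13515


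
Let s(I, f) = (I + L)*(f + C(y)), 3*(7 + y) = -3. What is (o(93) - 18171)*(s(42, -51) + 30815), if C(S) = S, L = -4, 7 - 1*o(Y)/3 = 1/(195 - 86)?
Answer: -56527480269/109 ≈ -5.1860e+8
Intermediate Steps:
y = -8 (y = -7 + (⅓)*(-3) = -7 - 1 = -8)
o(Y) = 2286/109 (o(Y) = 21 - 3/(195 - 86) = 21 - 3/109 = 2286/109)
s(I, f) = (-8 + f)*(-4 + I) (s(I, f) = (I - 4)*(f - 8) = (-4 + I)*(-8 + f) = (-8 + f)*(-4 + I))
(o(93) - 18171)*(s(42, -51) + 30815) = (2286/109 - 18171)*((32 - 8*42 - 4*(-51) + 42*(-51)) + 30815) = -1978353*((32 - 336 + 204 - 2142) + 30815)/109 = -1978353*(-2242 + 30815)/109 = -1978353/109*28573 = -56527480269/109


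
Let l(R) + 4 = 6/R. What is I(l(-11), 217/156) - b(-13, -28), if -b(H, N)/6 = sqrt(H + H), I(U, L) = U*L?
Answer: -5425/858 + 6*I*sqrt(26) ≈ -6.3228 + 30.594*I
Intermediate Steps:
l(R) = -4 + 6/R
I(U, L) = L*U
b(H, N) = -6*sqrt(2)*sqrt(H) (b(H, N) = -6*sqrt(H + H) = -6*sqrt(2)*sqrt(H))
I(l(-11), 217/156) - b(-13, -28) = (217/156)*(-4 + 6/(-11)) - (-6)*sqrt(2)*sqrt(-13) = (217*(1/156))*(-4 + 6*(-1/11)) - (-6)*sqrt(2)*I*sqrt(13) = 217*(-4 - 6/11)/156 - (-6)*I*sqrt(26) = (217/156)*(-50/11) + 6*I*sqrt(26) = -5425/858 + 6*I*sqrt(26)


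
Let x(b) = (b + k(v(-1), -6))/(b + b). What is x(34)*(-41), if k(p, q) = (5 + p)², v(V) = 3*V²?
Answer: -2009/34 ≈ -59.088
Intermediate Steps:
x(b) = (64 + b)/(2*b) (x(b) = (b + (5 + 3*(-1)²)²)/(b + b) = (b + (5 + 3*1)²)/((2*b)) = (b + (5 + 3)²)*(1/(2*b)) = (b + 8²)*(1/(2*b)) = (b + 64)*(1/(2*b)) = (64 + b)*(1/(2*b)) = (64 + b)/(2*b))
x(34)*(-41) = ((½)*(64 + 34)/34)*(-41) = ((½)*(1/34)*98)*(-41) = (49/34)*(-41) = -2009/34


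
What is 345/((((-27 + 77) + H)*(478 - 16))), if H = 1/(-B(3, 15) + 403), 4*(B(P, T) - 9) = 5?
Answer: 180665/12097316 ≈ 0.014934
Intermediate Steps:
B(P, T) = 41/4 (B(P, T) = 9 + (¼)*5 = 9 + 5/4 = 41/4)
H = 4/1571 (H = 1/(-1*41/4 + 403) = 1/(-41/4 + 403) = 1/(1571/4) = 4/1571 ≈ 0.0025462)
345/((((-27 + 77) + H)*(478 - 16))) = 345/((((-27 + 77) + 4/1571)*(478 - 16))) = 345/(((50 + 4/1571)*462)) = 345/(((78554/1571)*462)) = 345/(36291948/1571) = 345*(1571/36291948) = 180665/12097316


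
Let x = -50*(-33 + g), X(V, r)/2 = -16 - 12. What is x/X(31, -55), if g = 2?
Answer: -775/28 ≈ -27.679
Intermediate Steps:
X(V, r) = -56 (X(V, r) = 2*(-16 - 12) = 2*(-28) = -56)
x = 1550 (x = -50*(-33 + 2) = -50*(-31) = 1550)
x/X(31, -55) = 1550/(-56) = 1550*(-1/56) = -775/28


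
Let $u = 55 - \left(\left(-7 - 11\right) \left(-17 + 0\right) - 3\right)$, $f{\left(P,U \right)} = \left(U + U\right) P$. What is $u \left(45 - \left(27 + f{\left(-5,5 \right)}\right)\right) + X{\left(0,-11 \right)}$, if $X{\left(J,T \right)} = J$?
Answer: $-16864$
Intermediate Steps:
$f{\left(P,U \right)} = 2 P U$ ($f{\left(P,U \right)} = 2 U P = 2 P U$)
$u = -248$ ($u = 55 - \left(\left(-18\right) \left(-17\right) - 3\right) = 55 - \left(306 - 3\right) = 55 - 303 = -248$)
$u \left(45 - \left(27 + f{\left(-5,5 \right)}\right)\right) + X{\left(0,-11 \right)} = - 248 \left(45 - \left(27 + 2 \left(-5\right) 5\right)\right) + 0 = - 248 \left(45 - \left(27 - 50\right)\right) + 0 = - 248 \left(45 - -23\right) + 0 = - 248 \left(45 + 23\right) + 0 = \left(-248\right) 68 + 0 = -16864 + 0 = -16864$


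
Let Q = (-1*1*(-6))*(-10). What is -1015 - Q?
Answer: -955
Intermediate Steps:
Q = -60 (Q = -1*(-6)*(-10) = 6*(-10) = -60)
-1015 - Q = -1015 - 1*(-60) = -1015 + 60 = -955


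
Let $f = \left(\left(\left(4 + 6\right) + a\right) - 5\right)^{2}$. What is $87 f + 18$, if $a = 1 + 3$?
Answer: $7065$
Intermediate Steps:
$a = 4$
$f = 81$ ($f = \left(\left(\left(4 + 6\right) + 4\right) - 5\right)^{2} = \left(\left(10 + 4\right) - 5\right)^{2} = \left(14 - 5\right)^{2} = 9^{2} = 81$)
$87 f + 18 = 87 \cdot 81 + 18 = 7047 + 18 = 7065$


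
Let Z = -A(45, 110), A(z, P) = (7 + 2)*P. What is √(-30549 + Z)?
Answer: I*√31539 ≈ 177.59*I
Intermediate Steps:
A(z, P) = 9*P
Z = -990 (Z = -9*110 = -1*990 = -990)
√(-30549 + Z) = √(-30549 - 990) = √(-31539) = I*√31539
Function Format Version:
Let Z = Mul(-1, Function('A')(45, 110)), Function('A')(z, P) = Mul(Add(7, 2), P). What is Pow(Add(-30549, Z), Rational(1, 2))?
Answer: Mul(I, Pow(31539, Rational(1, 2))) ≈ Mul(177.59, I)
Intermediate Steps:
Function('A')(z, P) = Mul(9, P)
Z = -990 (Z = Mul(-1, Mul(9, 110)) = Mul(-1, 990) = -990)
Pow(Add(-30549, Z), Rational(1, 2)) = Pow(Add(-30549, -990), Rational(1, 2)) = Pow(-31539, Rational(1, 2)) = Mul(I, Pow(31539, Rational(1, 2)))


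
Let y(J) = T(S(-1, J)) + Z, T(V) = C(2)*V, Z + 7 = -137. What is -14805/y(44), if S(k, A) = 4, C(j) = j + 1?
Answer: 4935/44 ≈ 112.16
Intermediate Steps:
C(j) = 1 + j
Z = -144 (Z = -7 - 137 = -144)
T(V) = 3*V (T(V) = (1 + 2)*V = 3*V)
y(J) = -132 (y(J) = 3*4 - 144 = 12 - 144 = -132)
-14805/y(44) = -14805/(-132) = -14805*(-1/132) = 4935/44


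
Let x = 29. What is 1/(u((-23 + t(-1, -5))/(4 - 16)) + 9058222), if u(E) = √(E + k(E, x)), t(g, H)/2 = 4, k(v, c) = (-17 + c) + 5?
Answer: 36232888/328205543205063 - 2*√73/328205543205063 ≈ 1.1040e-7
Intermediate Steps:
k(v, c) = -12 + c
t(g, H) = 8 (t(g, H) = 2*4 = 8)
u(E) = √(17 + E) (u(E) = √(E + (-12 + 29)) = √(E + 17) = √(17 + E))
1/(u((-23 + t(-1, -5))/(4 - 16)) + 9058222) = 1/(√(17 + (-23 + 8)/(4 - 16)) + 9058222) = 1/(√(17 - 15/(-12)) + 9058222) = 1/(√(17 - 1/12*(-15)) + 9058222) = 1/(√(17 + 5/4) + 9058222) = 1/(√(73/4) + 9058222) = 1/(√73/2 + 9058222) = 1/(9058222 + √73/2)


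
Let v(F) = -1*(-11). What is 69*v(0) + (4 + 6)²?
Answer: 859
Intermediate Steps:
v(F) = 11
69*v(0) + (4 + 6)² = 69*11 + (4 + 6)² = 759 + 10² = 759 + 100 = 859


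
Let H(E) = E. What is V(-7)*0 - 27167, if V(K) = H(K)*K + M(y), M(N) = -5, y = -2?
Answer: -27167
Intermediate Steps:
V(K) = -5 + K² (V(K) = K*K - 5 = K² - 5 = -5 + K²)
V(-7)*0 - 27167 = (-5 + (-7)²)*0 - 27167 = (-5 + 49)*0 - 27167 = 44*0 - 27167 = 0 - 27167 = -27167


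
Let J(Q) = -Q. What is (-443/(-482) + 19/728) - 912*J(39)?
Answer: 6240500295/175448 ≈ 35569.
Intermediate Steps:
(-443/(-482) + 19/728) - 912*J(39) = (-443/(-482) + 19/728) - (-912)*39 = (-443*(-1/482) + 19*(1/728)) - 912*(-39) = (443/482 + 19/728) + 35568 = 165831/175448 + 35568 = 6240500295/175448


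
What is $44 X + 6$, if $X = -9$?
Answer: $-390$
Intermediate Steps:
$44 X + 6 = 44 \left(-9\right) + 6 = -396 + 6 = -390$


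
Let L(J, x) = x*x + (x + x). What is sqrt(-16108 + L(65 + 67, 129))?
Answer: sqrt(791) ≈ 28.125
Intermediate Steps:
L(J, x) = x**2 + 2*x
sqrt(-16108 + L(65 + 67, 129)) = sqrt(-16108 + 129*(2 + 129)) = sqrt(-16108 + 129*131) = sqrt(-16108 + 16899) = sqrt(791)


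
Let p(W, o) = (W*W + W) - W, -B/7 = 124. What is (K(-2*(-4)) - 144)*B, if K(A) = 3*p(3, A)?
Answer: 101556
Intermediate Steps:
B = -868 (B = -7*124 = -868)
p(W, o) = W² (p(W, o) = (W² + W) - W = (W + W²) - W = W²)
K(A) = 27 (K(A) = 3*3² = 3*9 = 27)
(K(-2*(-4)) - 144)*B = (27 - 144)*(-868) = -117*(-868) = 101556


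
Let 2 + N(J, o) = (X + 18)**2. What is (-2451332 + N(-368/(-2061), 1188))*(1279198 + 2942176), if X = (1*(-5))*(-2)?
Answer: -10344688055700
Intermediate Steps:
X = 10 (X = -5*(-2) = 10)
N(J, o) = 782 (N(J, o) = -2 + (10 + 18)**2 = -2 + 28**2 = -2 + 784 = 782)
(-2451332 + N(-368/(-2061), 1188))*(1279198 + 2942176) = (-2451332 + 782)*(1279198 + 2942176) = -2450550*4221374 = -10344688055700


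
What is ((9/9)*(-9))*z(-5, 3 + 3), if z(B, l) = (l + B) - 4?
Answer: 27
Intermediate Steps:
z(B, l) = -4 + B + l (z(B, l) = (B + l) - 4 = -4 + B + l)
((9/9)*(-9))*z(-5, 3 + 3) = ((9/9)*(-9))*(-4 - 5 + (3 + 3)) = ((9*(⅑))*(-9))*(-4 - 5 + 6) = (1*(-9))*(-3) = -9*(-3) = 27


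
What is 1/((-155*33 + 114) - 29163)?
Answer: -1/34164 ≈ -2.9271e-5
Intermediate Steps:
1/((-155*33 + 114) - 29163) = 1/((-5115 + 114) - 29163) = 1/(-5001 - 29163) = 1/(-34164) = -1/34164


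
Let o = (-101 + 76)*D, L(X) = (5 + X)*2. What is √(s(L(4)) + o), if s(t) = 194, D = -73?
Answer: √2019 ≈ 44.933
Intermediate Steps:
L(X) = 10 + 2*X
o = 1825 (o = (-101 + 76)*(-73) = -25*(-73) = 1825)
√(s(L(4)) + o) = √(194 + 1825) = √2019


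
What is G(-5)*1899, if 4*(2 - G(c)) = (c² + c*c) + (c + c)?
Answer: -15192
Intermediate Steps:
G(c) = 2 - c/2 - c²/2 (G(c) = 2 - ((c² + c*c) + (c + c))/4 = 2 - ((c² + c²) + 2*c)/4 = 2 - (2*c² + 2*c)/4 = 2 - (2*c + 2*c²)/4 = 2 + (-c/2 - c²/2) = 2 - c/2 - c²/2)
G(-5)*1899 = (2 - ½*(-5) - ½*(-5)²)*1899 = (2 + 5/2 - ½*25)*1899 = (2 + 5/2 - 25/2)*1899 = -8*1899 = -15192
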